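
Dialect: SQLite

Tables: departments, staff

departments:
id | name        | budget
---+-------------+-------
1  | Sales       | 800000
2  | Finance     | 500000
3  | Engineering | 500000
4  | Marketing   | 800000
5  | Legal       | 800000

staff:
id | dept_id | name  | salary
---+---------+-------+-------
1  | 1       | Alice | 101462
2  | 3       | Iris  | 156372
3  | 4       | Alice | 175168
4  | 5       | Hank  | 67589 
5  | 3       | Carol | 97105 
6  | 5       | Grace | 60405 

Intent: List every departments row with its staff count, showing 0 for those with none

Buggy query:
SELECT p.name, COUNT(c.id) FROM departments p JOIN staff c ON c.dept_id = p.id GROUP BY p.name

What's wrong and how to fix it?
Bug: An inner join excludes parents with zero children

Fix: Switch to LEFT JOIN to retain unmatched parent rows

Corrected query:
SELECT p.name, COUNT(c.id) FROM departments p LEFT JOIN staff c ON c.dept_id = p.id GROUP BY p.name

Result:
name        | COUNT(c.id)
------------+------------
Engineering | 2          
Finance     | 0          
Legal       | 2          
Marketing   | 1          
Sales       | 1          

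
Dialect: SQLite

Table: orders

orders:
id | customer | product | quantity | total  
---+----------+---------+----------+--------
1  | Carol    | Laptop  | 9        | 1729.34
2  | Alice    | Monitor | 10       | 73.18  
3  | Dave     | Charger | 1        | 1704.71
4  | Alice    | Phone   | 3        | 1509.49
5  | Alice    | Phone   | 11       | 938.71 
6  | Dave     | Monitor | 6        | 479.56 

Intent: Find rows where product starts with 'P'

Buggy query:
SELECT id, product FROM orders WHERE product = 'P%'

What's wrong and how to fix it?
Bug: Wildcards only work with LIKE; '=' treats '%' as a literal character

Fix: Use LIKE for wildcard pattern matching

Corrected query:
SELECT id, product FROM orders WHERE product LIKE 'P%'

Result:
id | product
---+--------
4  | Phone  
5  | Phone  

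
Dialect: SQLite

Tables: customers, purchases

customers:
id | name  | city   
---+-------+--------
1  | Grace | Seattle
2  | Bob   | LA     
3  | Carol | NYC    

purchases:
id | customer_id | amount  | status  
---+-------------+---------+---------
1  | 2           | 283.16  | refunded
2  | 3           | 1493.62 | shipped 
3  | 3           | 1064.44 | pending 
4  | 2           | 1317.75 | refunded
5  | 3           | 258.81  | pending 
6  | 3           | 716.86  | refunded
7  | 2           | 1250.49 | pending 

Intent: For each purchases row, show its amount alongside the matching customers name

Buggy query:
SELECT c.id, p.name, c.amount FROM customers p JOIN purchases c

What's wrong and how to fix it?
Bug: JOIN with no ON clause produces a cartesian product; every purchases row pairs with every customers row

Fix: Specify the join condition linking the foreign key to the parent id

Corrected query:
SELECT c.id, p.name, c.amount FROM customers p JOIN purchases c ON c.customer_id = p.id

Result:
id | name  | amount 
---+-------+--------
1  | Bob   | 283.16 
2  | Carol | 1493.62
3  | Carol | 1064.44
4  | Bob   | 1317.75
5  | Carol | 258.81 
6  | Carol | 716.86 
7  | Bob   | 1250.49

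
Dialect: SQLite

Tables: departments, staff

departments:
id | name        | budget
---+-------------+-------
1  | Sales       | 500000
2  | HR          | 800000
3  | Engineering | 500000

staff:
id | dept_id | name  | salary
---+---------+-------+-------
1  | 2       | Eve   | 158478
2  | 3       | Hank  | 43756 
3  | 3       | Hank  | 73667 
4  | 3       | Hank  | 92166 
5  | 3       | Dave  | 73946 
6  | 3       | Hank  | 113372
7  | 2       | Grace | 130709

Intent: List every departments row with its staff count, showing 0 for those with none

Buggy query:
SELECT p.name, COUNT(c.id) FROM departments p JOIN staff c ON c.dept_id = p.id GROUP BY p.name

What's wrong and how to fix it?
Bug: INNER JOIN drops departments rows that have no matching staff rows

Fix: Use LEFT JOIN so parents without children still appear (COUNT(c.id) gives 0)

Corrected query:
SELECT p.name, COUNT(c.id) FROM departments p LEFT JOIN staff c ON c.dept_id = p.id GROUP BY p.name

Result:
name        | COUNT(c.id)
------------+------------
Engineering | 5          
HR          | 2          
Sales       | 0          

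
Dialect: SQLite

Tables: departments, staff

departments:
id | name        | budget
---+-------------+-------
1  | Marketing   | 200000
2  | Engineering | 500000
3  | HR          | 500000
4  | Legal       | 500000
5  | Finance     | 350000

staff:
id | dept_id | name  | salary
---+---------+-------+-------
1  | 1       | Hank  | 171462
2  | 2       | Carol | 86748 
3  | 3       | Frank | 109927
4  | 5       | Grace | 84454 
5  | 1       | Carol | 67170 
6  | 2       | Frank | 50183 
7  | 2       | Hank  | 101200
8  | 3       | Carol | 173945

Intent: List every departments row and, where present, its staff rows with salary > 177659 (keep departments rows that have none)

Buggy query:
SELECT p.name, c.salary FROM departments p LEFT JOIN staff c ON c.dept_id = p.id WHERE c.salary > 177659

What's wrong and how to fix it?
Bug: Filtering c.salary in WHERE discards the NULL rows produced by LEFT JOIN, turning it into an inner join

Fix: Move the right-table condition into the ON clause so unmatched parents are kept

Corrected query:
SELECT p.name, c.salary FROM departments p LEFT JOIN staff c ON c.dept_id = p.id AND c.salary > 177659

Result:
name        | salary
------------+-------
Marketing   | NULL  
Engineering | NULL  
HR          | NULL  
Legal       | NULL  
Finance     | NULL  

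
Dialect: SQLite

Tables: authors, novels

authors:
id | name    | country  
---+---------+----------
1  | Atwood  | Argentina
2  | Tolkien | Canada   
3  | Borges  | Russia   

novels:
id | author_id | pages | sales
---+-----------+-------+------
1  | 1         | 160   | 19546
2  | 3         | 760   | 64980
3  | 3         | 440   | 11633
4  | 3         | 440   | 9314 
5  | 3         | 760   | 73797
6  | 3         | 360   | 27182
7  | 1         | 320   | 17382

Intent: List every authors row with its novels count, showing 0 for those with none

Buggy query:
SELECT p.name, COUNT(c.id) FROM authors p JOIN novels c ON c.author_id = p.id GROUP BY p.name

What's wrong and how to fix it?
Bug: INNER JOIN drops authors rows that have no matching novels rows

Fix: Use LEFT JOIN so parents without children still appear (COUNT(c.id) gives 0)

Corrected query:
SELECT p.name, COUNT(c.id) FROM authors p LEFT JOIN novels c ON c.author_id = p.id GROUP BY p.name

Result:
name    | COUNT(c.id)
--------+------------
Atwood  | 2          
Borges  | 5          
Tolkien | 0          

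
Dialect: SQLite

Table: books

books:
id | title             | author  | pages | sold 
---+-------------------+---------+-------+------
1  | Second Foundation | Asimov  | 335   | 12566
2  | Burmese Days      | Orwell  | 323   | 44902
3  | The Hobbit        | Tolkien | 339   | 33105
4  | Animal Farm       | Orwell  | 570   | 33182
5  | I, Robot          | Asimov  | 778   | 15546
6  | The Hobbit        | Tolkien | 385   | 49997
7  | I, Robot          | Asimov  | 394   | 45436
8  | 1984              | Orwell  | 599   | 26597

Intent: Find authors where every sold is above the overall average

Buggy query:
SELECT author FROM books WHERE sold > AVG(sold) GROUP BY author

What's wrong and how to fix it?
Bug: AVG() is an aggregate; it can't sit directly in WHERE

Fix: Use a subquery for AVG and a HAVING MIN(...) filter so the condition holds for every row in the group

Corrected query:
SELECT author FROM books GROUP BY author HAVING MIN(sold) > (SELECT AVG(sold) FROM books)

Result:
author 
-------
Tolkien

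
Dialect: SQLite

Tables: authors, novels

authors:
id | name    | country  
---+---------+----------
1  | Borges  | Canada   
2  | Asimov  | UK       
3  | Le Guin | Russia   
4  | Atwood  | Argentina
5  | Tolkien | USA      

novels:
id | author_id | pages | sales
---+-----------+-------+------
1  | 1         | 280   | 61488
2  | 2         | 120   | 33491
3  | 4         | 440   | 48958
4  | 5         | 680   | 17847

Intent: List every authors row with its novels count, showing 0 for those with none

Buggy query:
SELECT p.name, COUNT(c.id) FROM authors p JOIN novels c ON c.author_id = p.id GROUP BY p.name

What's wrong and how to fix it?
Bug: An inner join excludes parents with zero children

Fix: Use LEFT JOIN so parents without children still appear (COUNT(c.id) gives 0)

Corrected query:
SELECT p.name, COUNT(c.id) FROM authors p LEFT JOIN novels c ON c.author_id = p.id GROUP BY p.name

Result:
name    | COUNT(c.id)
--------+------------
Asimov  | 1          
Atwood  | 1          
Borges  | 1          
Le Guin | 0          
Tolkien | 1          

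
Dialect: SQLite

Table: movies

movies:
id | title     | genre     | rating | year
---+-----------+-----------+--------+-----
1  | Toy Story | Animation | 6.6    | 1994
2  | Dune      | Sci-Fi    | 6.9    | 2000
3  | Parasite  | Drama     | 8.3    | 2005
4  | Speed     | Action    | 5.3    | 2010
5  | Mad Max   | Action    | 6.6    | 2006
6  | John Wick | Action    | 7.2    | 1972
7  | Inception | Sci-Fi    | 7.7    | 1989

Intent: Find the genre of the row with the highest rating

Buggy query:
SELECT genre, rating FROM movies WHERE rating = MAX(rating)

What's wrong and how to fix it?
Bug: WHERE is evaluated per row; an aggregate over the whole table isn't defined there

Fix: Wrap MAX in a scalar subquery so WHERE compares against a single value

Corrected query:
SELECT genre, rating FROM movies WHERE rating = (SELECT MAX(rating) FROM movies)

Result:
genre | rating
------+-------
Drama | 8.3   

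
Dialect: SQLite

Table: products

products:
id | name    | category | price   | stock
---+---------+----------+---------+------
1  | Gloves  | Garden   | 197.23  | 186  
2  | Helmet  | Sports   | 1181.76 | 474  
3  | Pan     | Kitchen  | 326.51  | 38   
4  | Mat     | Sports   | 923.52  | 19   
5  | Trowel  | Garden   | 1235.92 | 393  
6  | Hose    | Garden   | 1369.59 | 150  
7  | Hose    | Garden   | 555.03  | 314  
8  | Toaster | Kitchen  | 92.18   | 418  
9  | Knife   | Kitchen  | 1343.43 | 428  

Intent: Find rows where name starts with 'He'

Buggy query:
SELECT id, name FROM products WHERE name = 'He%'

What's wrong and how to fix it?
Bug: Wildcards only work with LIKE; '=' treats '%' as a literal character

Fix: Use LIKE for wildcard pattern matching

Corrected query:
SELECT id, name FROM products WHERE name LIKE 'He%'

Result:
id | name  
---+-------
2  | Helmet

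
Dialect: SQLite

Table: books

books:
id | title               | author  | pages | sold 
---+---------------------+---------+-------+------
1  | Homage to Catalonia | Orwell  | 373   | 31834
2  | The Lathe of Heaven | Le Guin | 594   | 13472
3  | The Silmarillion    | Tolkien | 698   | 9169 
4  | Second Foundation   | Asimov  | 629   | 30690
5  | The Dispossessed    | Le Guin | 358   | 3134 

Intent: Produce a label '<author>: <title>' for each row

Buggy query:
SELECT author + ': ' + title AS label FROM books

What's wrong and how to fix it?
Bug: '+' is numeric addition; on text columns SQLite converts them to 0 instead of concatenating

Fix: Use the || operator for string concatenation

Corrected query:
SELECT author || ': ' || title AS label FROM books

Result:
label                       
----------------------------
Orwell: Homage to Catalonia 
Le Guin: The Lathe of Heaven
Tolkien: The Silmarillion   
Asimov: Second Foundation   
Le Guin: The Dispossessed   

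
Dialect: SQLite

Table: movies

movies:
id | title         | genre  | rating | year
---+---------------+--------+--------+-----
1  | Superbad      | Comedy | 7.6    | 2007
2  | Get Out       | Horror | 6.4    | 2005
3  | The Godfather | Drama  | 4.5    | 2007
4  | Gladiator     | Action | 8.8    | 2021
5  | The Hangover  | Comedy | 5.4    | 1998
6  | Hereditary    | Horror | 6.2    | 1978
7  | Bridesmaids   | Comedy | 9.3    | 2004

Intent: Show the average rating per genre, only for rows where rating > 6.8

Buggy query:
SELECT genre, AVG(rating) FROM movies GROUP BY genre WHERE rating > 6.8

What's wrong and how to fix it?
Bug: Row-level WHERE must come before GROUP BY in the clause order

Fix: Move the WHERE clause before GROUP BY

Corrected query:
SELECT genre, AVG(rating) FROM movies WHERE rating > 6.8 GROUP BY genre

Result:
genre  | AVG(rating)
-------+------------
Action | 8.8        
Comedy | 8.45       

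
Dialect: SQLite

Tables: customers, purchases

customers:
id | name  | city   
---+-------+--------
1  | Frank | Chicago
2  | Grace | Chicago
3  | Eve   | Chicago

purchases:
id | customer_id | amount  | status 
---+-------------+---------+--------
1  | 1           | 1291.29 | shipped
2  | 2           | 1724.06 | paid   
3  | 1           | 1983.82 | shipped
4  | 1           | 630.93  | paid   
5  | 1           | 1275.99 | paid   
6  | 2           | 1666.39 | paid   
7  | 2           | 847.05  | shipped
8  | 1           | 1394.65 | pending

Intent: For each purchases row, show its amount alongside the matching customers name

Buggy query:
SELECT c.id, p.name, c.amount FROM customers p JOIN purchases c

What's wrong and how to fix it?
Bug: Missing join condition: each purchases row is matched to all customers rows instead of just its own

Fix: Add ON c.customer_id = p.id to the JOIN

Corrected query:
SELECT c.id, p.name, c.amount FROM customers p JOIN purchases c ON c.customer_id = p.id

Result:
id | name  | amount 
---+-------+--------
1  | Frank | 1291.29
2  | Grace | 1724.06
3  | Frank | 1983.82
4  | Frank | 630.93 
5  | Frank | 1275.99
6  | Grace | 1666.39
7  | Grace | 847.05 
8  | Frank | 1394.65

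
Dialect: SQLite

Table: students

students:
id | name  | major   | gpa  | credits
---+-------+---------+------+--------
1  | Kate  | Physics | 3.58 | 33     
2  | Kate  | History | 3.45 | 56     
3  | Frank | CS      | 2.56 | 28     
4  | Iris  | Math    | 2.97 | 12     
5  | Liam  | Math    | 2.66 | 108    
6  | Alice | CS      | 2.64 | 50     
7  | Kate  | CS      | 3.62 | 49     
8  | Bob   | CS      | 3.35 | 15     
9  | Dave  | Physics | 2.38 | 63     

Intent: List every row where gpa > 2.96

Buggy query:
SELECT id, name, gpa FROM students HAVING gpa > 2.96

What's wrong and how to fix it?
Bug: HAVING filters the output of aggregation, but this query has no GROUP BY and no aggregate functions, so SQLite rejects it (HAVING clause on a non-aggregate query); the condition here is per row

Fix: Replace HAVING with WHERE since the condition applies to individual rows

Corrected query:
SELECT id, name, gpa FROM students WHERE gpa > 2.96

Result:
id | name | gpa 
---+------+-----
1  | Kate | 3.58
2  | Kate | 3.45
4  | Iris | 2.97
7  | Kate | 3.62
8  | Bob  | 3.35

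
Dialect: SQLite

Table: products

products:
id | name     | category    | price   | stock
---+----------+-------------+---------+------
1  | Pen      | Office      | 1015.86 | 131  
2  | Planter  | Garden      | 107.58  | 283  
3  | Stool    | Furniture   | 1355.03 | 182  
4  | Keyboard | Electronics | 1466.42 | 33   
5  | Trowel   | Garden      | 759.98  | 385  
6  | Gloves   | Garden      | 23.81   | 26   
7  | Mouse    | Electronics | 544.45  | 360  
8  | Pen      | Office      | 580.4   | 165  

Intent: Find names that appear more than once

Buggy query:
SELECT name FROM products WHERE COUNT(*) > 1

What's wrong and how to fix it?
Bug: WHERE can't reference COUNT(*); aggregates are computed after WHERE

Fix: GROUP BY name, then filter groups with HAVING COUNT(*) > 1

Corrected query:
SELECT name FROM products GROUP BY name HAVING COUNT(*) > 1

Result:
name
----
Pen 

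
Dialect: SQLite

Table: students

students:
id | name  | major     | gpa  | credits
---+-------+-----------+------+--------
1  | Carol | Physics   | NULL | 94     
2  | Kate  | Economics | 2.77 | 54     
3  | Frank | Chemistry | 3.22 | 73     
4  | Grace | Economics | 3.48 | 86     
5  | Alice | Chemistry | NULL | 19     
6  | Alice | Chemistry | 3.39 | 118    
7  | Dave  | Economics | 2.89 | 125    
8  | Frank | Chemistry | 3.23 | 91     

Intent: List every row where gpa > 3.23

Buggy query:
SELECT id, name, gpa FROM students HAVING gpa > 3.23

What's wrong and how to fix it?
Bug: HAVING filters the output of aggregation, but this query has no GROUP BY and no aggregate functions, so SQLite rejects it (HAVING clause on a non-aggregate query); the condition here is per row

Fix: Use WHERE for row-level filtering

Corrected query:
SELECT id, name, gpa FROM students WHERE gpa > 3.23

Result:
id | name  | gpa 
---+-------+-----
4  | Grace | 3.48
6  | Alice | 3.39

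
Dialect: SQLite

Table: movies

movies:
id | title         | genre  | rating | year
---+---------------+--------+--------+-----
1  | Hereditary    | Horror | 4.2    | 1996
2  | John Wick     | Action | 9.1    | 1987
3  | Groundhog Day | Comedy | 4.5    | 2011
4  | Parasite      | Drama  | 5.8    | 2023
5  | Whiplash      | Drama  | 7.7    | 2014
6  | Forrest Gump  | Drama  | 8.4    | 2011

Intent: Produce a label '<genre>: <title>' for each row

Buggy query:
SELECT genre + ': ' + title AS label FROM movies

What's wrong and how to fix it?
Bug: SQLite uses || for string concatenation; + coerces text to numbers (yielding 0)

Fix: Use the || operator for string concatenation

Corrected query:
SELECT genre || ': ' || title AS label FROM movies

Result:
label                
---------------------
Horror: Hereditary   
Action: John Wick    
Comedy: Groundhog Day
Drama: Parasite      
Drama: Whiplash      
Drama: Forrest Gump  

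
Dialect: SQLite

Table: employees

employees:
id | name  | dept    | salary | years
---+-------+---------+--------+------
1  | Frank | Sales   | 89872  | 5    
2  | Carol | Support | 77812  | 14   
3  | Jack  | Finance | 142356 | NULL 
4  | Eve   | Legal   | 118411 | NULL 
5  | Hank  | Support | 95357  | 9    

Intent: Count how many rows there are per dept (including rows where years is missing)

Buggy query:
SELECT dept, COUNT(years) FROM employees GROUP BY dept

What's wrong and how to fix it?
Bug: COUNT(column) counts non-NULL values only; rows with NULL years aren't counted

Fix: Replace COUNT(years) with COUNT(*)

Corrected query:
SELECT dept, COUNT(*) FROM employees GROUP BY dept

Result:
dept    | COUNT(*)
--------+---------
Finance | 1       
Legal   | 1       
Sales   | 1       
Support | 2       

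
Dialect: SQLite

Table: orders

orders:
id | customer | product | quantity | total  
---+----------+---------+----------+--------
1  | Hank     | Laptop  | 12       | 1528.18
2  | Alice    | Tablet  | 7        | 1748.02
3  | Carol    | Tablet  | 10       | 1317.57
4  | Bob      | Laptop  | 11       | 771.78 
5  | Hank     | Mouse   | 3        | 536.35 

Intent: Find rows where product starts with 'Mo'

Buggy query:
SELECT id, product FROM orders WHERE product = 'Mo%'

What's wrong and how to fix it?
Bug: '=' compares the literal string including the % character; pattern matching needs LIKE

Fix: Replace '=' with LIKE so 'Mo%' is treated as a pattern

Corrected query:
SELECT id, product FROM orders WHERE product LIKE 'Mo%'

Result:
id | product
---+--------
5  | Mouse  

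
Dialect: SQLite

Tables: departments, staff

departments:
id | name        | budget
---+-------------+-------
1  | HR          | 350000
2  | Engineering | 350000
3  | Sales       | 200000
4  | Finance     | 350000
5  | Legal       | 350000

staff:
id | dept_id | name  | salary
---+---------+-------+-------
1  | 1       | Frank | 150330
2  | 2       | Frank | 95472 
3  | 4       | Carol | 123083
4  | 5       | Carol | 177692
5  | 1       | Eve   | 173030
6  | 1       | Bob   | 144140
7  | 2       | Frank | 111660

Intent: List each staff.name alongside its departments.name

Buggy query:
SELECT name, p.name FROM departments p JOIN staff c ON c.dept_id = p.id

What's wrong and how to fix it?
Bug: 'name' exists in both joined tables, so the database can't tell which one is meant

Fix: Prefix ambiguous columns with the table alias

Corrected query:
SELECT c.name, p.name FROM departments p JOIN staff c ON c.dept_id = p.id

Result:
name  | name       
------+------------
Frank | HR         
Frank | Engineering
Carol | Finance    
Carol | Legal      
Eve   | HR         
Bob   | HR         
Frank | Engineering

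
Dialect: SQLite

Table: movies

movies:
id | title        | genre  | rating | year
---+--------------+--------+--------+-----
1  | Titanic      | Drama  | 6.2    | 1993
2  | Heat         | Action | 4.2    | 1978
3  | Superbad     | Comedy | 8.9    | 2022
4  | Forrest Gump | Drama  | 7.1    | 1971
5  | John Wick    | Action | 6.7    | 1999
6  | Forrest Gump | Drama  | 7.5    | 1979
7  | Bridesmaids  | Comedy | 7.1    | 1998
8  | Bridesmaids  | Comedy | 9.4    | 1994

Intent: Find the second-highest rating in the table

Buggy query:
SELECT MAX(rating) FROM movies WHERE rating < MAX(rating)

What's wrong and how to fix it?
Bug: MAX(rating) on the right of the comparison is an aggregate-in-WHERE error

Fix: Put the inner MAX in a scalar subquery

Corrected query:
SELECT MAX(rating) FROM movies WHERE rating < (SELECT MAX(rating) FROM movies)

Result:
MAX(rating)
-----------
8.9        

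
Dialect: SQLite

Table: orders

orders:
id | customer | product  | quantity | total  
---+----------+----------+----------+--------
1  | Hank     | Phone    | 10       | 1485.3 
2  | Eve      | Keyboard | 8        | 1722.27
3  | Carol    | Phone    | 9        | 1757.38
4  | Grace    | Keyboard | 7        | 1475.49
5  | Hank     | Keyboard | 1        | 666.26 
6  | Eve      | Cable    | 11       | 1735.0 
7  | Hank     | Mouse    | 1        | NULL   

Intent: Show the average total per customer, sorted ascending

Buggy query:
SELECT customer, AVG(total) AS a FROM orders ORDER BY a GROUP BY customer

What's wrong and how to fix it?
Bug: ORDER BY appears before GROUP BY; SQL clause order requires GROUP BY first

Fix: Move ORDER BY to the end, after GROUP BY

Corrected query:
SELECT customer, AVG(total) AS a FROM orders GROUP BY customer ORDER BY a

Result:
customer | a       
---------+---------
Hank     | 1075.78 
Grace    | 1475.49 
Eve      | 1728.635
Carol    | 1757.38 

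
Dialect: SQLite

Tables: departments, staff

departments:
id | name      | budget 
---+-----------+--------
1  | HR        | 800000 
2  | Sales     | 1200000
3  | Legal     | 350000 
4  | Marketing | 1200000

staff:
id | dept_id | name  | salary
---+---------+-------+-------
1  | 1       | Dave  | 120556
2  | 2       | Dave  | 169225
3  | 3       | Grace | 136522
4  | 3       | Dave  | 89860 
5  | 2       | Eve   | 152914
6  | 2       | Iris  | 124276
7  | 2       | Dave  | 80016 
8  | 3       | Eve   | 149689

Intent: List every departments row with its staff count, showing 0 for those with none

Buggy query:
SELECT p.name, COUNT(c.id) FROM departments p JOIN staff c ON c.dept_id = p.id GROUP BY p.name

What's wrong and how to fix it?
Bug: An inner join excludes parents with zero children

Fix: Use LEFT JOIN so parents without children still appear (COUNT(c.id) gives 0)

Corrected query:
SELECT p.name, COUNT(c.id) FROM departments p LEFT JOIN staff c ON c.dept_id = p.id GROUP BY p.name

Result:
name      | COUNT(c.id)
----------+------------
HR        | 1          
Legal     | 3          
Marketing | 0          
Sales     | 4          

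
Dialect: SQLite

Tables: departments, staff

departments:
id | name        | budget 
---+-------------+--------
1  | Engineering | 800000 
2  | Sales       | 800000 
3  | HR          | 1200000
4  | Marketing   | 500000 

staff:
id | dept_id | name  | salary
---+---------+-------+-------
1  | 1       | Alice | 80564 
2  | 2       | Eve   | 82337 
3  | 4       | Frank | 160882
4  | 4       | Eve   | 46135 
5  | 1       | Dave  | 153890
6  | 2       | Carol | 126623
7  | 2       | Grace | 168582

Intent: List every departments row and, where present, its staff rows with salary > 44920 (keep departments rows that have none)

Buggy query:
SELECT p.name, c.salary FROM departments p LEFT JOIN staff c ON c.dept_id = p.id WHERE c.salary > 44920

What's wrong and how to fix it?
Bug: A WHERE condition on the right-hand table after LEFT JOIN drops unmatched parents

Fix: Put 'c.salary > 44920' in the JOIN's ON clause instead of WHERE

Corrected query:
SELECT p.name, c.salary FROM departments p LEFT JOIN staff c ON c.dept_id = p.id AND c.salary > 44920

Result:
name        | salary
------------+-------
Engineering | 80564 
Engineering | 153890
Sales       | 82337 
Sales       | 126623
Sales       | 168582
HR          | NULL  
Marketing   | 46135 
Marketing   | 160882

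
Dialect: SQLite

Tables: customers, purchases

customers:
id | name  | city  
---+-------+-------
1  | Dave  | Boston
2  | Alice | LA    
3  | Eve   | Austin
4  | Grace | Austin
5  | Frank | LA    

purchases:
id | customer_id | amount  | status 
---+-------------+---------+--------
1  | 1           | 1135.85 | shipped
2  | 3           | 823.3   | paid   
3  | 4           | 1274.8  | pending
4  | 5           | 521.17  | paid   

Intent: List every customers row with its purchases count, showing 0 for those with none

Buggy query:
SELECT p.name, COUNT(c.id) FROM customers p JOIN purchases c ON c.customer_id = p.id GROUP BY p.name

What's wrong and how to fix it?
Bug: An inner join excludes parents with zero children

Fix: Use LEFT JOIN so parents without children still appear (COUNT(c.id) gives 0)

Corrected query:
SELECT p.name, COUNT(c.id) FROM customers p LEFT JOIN purchases c ON c.customer_id = p.id GROUP BY p.name

Result:
name  | COUNT(c.id)
------+------------
Alice | 0          
Dave  | 1          
Eve   | 1          
Frank | 1          
Grace | 1          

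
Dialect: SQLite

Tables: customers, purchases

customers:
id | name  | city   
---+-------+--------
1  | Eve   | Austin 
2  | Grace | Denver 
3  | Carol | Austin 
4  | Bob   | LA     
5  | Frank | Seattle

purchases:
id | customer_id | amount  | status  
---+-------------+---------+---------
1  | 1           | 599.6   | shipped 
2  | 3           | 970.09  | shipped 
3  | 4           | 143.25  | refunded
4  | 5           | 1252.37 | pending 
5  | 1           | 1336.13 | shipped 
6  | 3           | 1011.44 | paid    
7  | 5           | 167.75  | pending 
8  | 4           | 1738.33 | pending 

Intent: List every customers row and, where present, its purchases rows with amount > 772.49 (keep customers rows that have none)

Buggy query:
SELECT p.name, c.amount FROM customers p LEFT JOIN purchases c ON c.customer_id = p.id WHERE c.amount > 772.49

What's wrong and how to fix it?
Bug: A WHERE condition on the right-hand table after LEFT JOIN drops unmatched parents

Fix: Move the right-table condition into the ON clause so unmatched parents are kept

Corrected query:
SELECT p.name, c.amount FROM customers p LEFT JOIN purchases c ON c.customer_id = p.id AND c.amount > 772.49

Result:
name  | amount 
------+--------
Eve   | 1336.13
Grace | NULL   
Carol | 970.09 
Carol | 1011.44
Bob   | 1738.33
Frank | 1252.37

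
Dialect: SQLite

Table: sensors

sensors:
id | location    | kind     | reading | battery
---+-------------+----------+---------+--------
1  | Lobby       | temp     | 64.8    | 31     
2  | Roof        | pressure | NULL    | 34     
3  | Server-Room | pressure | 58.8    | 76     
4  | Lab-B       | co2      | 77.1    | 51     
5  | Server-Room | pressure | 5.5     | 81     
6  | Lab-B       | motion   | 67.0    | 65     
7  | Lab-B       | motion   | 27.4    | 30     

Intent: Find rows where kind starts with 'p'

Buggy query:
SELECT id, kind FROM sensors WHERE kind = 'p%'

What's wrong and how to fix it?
Bug: Wildcards only work with LIKE; '=' treats '%' as a literal character

Fix: Replace '=' with LIKE so 'p%' is treated as a pattern

Corrected query:
SELECT id, kind FROM sensors WHERE kind LIKE 'p%'

Result:
id | kind    
---+---------
2  | pressure
3  | pressure
5  | pressure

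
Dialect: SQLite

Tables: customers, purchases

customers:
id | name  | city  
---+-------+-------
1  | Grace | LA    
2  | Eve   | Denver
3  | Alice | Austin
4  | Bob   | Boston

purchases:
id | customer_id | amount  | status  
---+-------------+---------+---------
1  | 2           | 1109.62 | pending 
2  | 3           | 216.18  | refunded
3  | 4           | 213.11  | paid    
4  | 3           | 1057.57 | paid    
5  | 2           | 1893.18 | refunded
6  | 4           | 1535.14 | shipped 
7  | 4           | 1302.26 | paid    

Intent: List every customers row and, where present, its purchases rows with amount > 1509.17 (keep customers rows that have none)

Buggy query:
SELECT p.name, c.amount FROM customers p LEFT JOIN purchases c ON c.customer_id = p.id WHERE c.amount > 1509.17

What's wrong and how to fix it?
Bug: Filtering c.amount in WHERE discards the NULL rows produced by LEFT JOIN, turning it into an inner join

Fix: Move the right-table condition into the ON clause so unmatched parents are kept

Corrected query:
SELECT p.name, c.amount FROM customers p LEFT JOIN purchases c ON c.customer_id = p.id AND c.amount > 1509.17

Result:
name  | amount 
------+--------
Grace | NULL   
Eve   | 1893.18
Alice | NULL   
Bob   | 1535.14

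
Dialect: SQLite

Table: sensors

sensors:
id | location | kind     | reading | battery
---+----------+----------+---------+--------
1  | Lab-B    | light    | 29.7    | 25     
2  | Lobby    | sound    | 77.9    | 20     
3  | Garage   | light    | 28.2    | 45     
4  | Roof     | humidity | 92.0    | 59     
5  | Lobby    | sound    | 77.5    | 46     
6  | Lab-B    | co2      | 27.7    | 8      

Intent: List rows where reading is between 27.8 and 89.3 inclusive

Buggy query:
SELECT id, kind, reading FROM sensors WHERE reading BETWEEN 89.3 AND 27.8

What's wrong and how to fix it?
Bug: BETWEEN expects the lower bound first; with 89.3 AND 27.8 the range is empty

Fix: Swap the bounds so the smaller value comes first

Corrected query:
SELECT id, kind, reading FROM sensors WHERE reading BETWEEN 27.8 AND 89.3

Result:
id | kind  | reading
---+-------+--------
1  | light | 29.7   
2  | sound | 77.9   
3  | light | 28.2   
5  | sound | 77.5   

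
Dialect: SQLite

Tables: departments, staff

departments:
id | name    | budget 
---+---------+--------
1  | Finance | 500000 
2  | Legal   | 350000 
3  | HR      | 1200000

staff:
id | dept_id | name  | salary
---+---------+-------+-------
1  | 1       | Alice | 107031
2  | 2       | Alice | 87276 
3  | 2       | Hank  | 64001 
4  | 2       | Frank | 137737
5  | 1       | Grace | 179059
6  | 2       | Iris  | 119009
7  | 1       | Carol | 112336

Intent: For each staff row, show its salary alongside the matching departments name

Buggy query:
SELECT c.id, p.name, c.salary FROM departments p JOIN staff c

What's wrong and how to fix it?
Bug: JOIN with no ON clause produces a cartesian product; every staff row pairs with every departments row

Fix: Specify the join condition linking the foreign key to the parent id

Corrected query:
SELECT c.id, p.name, c.salary FROM departments p JOIN staff c ON c.dept_id = p.id

Result:
id | name    | salary
---+---------+-------
1  | Finance | 107031
2  | Legal   | 87276 
3  | Legal   | 64001 
4  | Legal   | 137737
5  | Finance | 179059
6  | Legal   | 119009
7  | Finance | 112336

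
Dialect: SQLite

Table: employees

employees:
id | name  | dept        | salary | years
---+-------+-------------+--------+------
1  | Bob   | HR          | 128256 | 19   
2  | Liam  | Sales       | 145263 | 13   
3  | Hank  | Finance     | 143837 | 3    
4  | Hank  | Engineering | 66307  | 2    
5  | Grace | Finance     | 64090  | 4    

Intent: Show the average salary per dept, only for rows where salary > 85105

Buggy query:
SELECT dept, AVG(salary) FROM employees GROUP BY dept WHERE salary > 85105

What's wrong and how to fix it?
Bug: WHERE cannot follow GROUP BY

Fix: Move the WHERE clause before GROUP BY

Corrected query:
SELECT dept, AVG(salary) FROM employees WHERE salary > 85105 GROUP BY dept

Result:
dept    | AVG(salary)
--------+------------
Finance | 143837     
HR      | 128256     
Sales   | 145263     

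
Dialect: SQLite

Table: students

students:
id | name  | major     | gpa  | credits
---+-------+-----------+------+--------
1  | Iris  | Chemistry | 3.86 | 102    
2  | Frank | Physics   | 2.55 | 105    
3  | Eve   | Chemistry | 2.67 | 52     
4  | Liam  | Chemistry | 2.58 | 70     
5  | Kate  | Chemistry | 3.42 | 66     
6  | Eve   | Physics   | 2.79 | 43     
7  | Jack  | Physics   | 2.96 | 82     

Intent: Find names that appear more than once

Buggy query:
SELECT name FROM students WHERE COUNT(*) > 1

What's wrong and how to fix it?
Bug: WHERE can't reference COUNT(*); aggregates are computed after WHERE

Fix: Group first, then use HAVING for the count condition

Corrected query:
SELECT name FROM students GROUP BY name HAVING COUNT(*) > 1

Result:
name
----
Eve 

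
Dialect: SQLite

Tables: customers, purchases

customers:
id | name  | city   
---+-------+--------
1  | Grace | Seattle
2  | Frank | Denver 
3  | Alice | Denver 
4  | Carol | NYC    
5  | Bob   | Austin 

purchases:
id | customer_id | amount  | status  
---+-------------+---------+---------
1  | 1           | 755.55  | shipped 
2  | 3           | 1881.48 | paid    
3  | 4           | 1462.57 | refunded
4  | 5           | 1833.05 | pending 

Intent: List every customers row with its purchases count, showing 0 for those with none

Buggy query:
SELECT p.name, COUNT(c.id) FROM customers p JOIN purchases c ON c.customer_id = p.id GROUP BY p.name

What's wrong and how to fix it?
Bug: INNER JOIN drops customers rows that have no matching purchases rows

Fix: Switch to LEFT JOIN to retain unmatched parent rows

Corrected query:
SELECT p.name, COUNT(c.id) FROM customers p LEFT JOIN purchases c ON c.customer_id = p.id GROUP BY p.name

Result:
name  | COUNT(c.id)
------+------------
Alice | 1          
Bob   | 1          
Carol | 1          
Frank | 0          
Grace | 1          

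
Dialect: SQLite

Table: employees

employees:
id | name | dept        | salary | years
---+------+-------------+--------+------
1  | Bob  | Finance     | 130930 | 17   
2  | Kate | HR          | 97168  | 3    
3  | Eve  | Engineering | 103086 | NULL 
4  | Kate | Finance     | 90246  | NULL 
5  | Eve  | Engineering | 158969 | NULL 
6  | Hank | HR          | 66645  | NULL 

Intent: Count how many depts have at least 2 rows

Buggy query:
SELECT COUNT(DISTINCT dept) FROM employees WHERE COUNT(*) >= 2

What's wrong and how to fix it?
Bug: COUNT(*) cannot appear in WHERE; the per-group count doesn't exist yet

Fix: Group first with HAVING COUNT(*) >= 2, then COUNT the resulting groups

Corrected query:
SELECT COUNT(*) FROM (SELECT dept FROM employees GROUP BY dept HAVING COUNT(*) >= 2)

Result:
COUNT(*)
--------
3       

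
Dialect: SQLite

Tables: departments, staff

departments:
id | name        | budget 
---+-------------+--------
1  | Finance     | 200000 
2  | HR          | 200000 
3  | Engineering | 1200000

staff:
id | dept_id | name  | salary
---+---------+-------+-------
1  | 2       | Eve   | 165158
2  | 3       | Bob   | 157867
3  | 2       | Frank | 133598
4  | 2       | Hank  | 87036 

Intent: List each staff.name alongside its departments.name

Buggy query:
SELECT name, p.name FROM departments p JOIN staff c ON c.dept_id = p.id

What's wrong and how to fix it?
Bug: 'name' exists in both joined tables, so the database can't tell which one is meant

Fix: Qualify the column with its table alias (c.name)

Corrected query:
SELECT c.name, p.name FROM departments p JOIN staff c ON c.dept_id = p.id

Result:
name  | name       
------+------------
Eve   | HR         
Bob   | Engineering
Frank | HR         
Hank  | HR         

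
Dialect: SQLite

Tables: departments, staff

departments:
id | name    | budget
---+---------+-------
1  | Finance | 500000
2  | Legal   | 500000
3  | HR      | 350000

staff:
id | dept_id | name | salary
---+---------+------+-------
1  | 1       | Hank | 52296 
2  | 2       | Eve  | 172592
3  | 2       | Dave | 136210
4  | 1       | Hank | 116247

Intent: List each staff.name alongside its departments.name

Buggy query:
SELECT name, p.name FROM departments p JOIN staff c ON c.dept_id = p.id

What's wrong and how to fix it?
Bug: Both tables have a 'name' column; the unqualified reference is ambiguous

Fix: Prefix ambiguous columns with the table alias

Corrected query:
SELECT c.name, p.name FROM departments p JOIN staff c ON c.dept_id = p.id

Result:
name | name   
-----+--------
Hank | Finance
Eve  | Legal  
Dave | Legal  
Hank | Finance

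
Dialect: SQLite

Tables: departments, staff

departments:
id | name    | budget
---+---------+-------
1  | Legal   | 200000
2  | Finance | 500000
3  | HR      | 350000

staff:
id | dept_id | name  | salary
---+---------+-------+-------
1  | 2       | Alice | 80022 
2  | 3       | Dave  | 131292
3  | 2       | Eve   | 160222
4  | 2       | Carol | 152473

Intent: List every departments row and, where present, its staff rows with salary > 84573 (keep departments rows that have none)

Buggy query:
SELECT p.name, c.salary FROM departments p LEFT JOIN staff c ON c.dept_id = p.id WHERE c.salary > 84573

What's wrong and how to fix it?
Bug: Filtering c.salary in WHERE discards the NULL rows produced by LEFT JOIN, turning it into an inner join

Fix: Move the right-table condition into the ON clause so unmatched parents are kept

Corrected query:
SELECT p.name, c.salary FROM departments p LEFT JOIN staff c ON c.dept_id = p.id AND c.salary > 84573

Result:
name    | salary
--------+-------
Legal   | NULL  
Finance | 152473
Finance | 160222
HR      | 131292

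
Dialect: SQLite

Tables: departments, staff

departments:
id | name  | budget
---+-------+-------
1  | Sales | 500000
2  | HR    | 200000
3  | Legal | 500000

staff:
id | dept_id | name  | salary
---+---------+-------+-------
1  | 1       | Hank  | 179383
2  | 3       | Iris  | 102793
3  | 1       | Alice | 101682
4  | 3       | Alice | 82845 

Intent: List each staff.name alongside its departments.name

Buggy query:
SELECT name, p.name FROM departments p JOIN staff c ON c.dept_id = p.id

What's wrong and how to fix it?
Bug: Both tables have a 'name' column; the unqualified reference is ambiguous

Fix: Qualify the column with its table alias (c.name)

Corrected query:
SELECT c.name, p.name FROM departments p JOIN staff c ON c.dept_id = p.id

Result:
name  | name 
------+------
Hank  | Sales
Iris  | Legal
Alice | Sales
Alice | Legal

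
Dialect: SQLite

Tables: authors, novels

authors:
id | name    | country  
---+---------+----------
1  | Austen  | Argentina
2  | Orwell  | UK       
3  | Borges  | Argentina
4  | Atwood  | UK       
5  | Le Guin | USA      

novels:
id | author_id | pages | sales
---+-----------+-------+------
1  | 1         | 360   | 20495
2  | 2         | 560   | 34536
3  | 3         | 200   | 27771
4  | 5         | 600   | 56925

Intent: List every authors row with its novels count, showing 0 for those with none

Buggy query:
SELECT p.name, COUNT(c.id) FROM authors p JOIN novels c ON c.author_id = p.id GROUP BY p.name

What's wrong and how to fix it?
Bug: INNER JOIN drops authors rows that have no matching novels rows

Fix: Use LEFT JOIN so parents without children still appear (COUNT(c.id) gives 0)

Corrected query:
SELECT p.name, COUNT(c.id) FROM authors p LEFT JOIN novels c ON c.author_id = p.id GROUP BY p.name

Result:
name    | COUNT(c.id)
--------+------------
Atwood  | 0          
Austen  | 1          
Borges  | 1          
Le Guin | 1          
Orwell  | 1          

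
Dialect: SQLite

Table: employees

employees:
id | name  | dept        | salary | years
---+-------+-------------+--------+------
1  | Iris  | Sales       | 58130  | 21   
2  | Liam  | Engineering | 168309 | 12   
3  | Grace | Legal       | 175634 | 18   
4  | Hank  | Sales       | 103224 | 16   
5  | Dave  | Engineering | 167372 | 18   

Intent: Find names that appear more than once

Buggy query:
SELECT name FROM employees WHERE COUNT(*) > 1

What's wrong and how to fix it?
Bug: COUNT(*) is an aggregate and cannot be used in WHERE

Fix: Group first, then use HAVING for the count condition

Corrected query:
SELECT name FROM employees GROUP BY name HAVING COUNT(*) > 1

Result:
(no rows)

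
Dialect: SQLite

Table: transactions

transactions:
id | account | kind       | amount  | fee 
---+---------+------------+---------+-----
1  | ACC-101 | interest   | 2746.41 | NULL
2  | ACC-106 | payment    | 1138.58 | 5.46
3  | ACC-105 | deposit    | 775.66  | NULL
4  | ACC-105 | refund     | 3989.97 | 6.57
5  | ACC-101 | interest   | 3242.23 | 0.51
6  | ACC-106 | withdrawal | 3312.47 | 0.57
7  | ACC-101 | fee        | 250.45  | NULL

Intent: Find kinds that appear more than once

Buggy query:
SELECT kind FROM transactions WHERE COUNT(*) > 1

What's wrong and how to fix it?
Bug: WHERE can't reference COUNT(*); aggregates are computed after WHERE

Fix: Group first, then use HAVING for the count condition

Corrected query:
SELECT kind FROM transactions GROUP BY kind HAVING COUNT(*) > 1

Result:
kind    
--------
interest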